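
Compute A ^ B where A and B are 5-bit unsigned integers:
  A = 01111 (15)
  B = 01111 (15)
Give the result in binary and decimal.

Apply ^ to each column (1 where bits differ):
  01111
^ 01111
-------
  00000

Answer: 00000 (0)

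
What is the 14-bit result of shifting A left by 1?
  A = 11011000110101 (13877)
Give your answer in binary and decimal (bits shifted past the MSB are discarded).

Shift left by 1: drop the top 1 bit(s), append 1 zero(s) on the right.
  11011000110101  ->  discard [1], keep [1011000110101], append 0
= 10110001101010

Answer: 10110001101010 (11370)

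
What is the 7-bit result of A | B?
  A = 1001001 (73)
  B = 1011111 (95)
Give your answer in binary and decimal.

Apply | to each column (1 where either bit is 1):
  1001001
| 1011111
---------
  1011111

Answer: 1011111 (95)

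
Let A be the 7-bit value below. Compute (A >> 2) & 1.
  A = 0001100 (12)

Bit 2 is the 3rd from the right.
  0001100
      ^
That bit is 1.

Answer: 1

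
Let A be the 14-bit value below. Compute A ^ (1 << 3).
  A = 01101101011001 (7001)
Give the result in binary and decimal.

Mask = 1 << 3 = 00000000001000
Bit 3 of A is 1; XOR with the mask flips it to 0.
  01101101011001
^ 00000000001000
----------------
  01101101010001

Answer: 01101101010001 (6993)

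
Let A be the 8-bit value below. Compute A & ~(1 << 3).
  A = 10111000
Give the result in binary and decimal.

Mask = ~(1 << 3) = 11110111
Bit 3 of A is 1, so AND-ing with the mask clears it to 0.
  10111000
& 11110111
----------
  10110000

Answer: 10110000 (176)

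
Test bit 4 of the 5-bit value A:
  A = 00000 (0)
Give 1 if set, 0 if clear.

Bit 4 is the 5th from the right.
  00000
  ^
That bit is 0.

Answer: 0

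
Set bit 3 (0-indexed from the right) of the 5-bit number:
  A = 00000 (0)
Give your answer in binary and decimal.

Mask = 1 << 3 = 01000
Bit 3 of A is 0, so OR-ing with the mask flips it to 1.
  00000
| 01000
-------
  01000

Answer: 01000 (8)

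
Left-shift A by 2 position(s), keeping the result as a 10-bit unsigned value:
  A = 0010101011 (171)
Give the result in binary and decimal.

Shift left by 2: drop the top 2 bit(s), append 2 zero(s) on the right.
  0010101011  ->  discard [00], keep [10101011], append 00
= 1010101100

Answer: 1010101100 (684)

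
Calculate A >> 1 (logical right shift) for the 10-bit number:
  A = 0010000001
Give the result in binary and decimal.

Logical shift right by 1: drop the bottom 1 bit(s), prepend 1 zero(s) on the left.
  0010000001  ->  keep [001000000], discard [1], prepend 0
= 0001000000

Answer: 0001000000 (64)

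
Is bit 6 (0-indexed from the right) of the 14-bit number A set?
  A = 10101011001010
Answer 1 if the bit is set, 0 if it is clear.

Bit 6 is the 7th from the right.
  10101011001010
         ^
That bit is 1.

Answer: 1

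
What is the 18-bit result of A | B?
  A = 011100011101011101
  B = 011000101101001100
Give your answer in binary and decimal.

Apply | to each column (1 where either bit is 1):
  011100011101011101
| 011000101101001100
--------------------
  011100111101011101

Answer: 011100111101011101 (118621)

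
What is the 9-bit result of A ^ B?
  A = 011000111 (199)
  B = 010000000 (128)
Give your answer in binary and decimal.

Apply ^ to each column (1 where bits differ):
  011000111
^ 010000000
-----------
  001000111

Answer: 001000111 (71)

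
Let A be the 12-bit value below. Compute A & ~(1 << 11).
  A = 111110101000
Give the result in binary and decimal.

Mask = ~(1 << 11) = 011111111111
Bit 11 of A is 1, so AND-ing with the mask clears it to 0.
  111110101000
& 011111111111
--------------
  011110101000

Answer: 011110101000 (1960)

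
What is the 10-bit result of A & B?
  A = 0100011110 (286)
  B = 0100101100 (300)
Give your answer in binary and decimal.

Apply & to each column (1 only where both bits are 1):
  0100011110
& 0100101100
------------
  0100001100

Answer: 0100001100 (268)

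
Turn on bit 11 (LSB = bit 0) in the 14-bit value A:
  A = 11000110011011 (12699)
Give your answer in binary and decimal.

Mask = 1 << 11 = 00100000000000
Bit 11 of A is 0, so OR-ing with the mask flips it to 1.
  11000110011011
| 00100000000000
----------------
  11100110011011

Answer: 11100110011011 (14747)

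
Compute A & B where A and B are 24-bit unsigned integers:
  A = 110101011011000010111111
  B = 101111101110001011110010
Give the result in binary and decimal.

Apply & to each column (1 only where both bits are 1):
  110101011011000010111111
& 101111101110001011110010
--------------------------
  100101001010000010110010

Answer: 100101001010000010110010 (9740466)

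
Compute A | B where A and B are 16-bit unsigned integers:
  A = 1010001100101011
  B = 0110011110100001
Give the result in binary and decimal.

Apply | to each column (1 where either bit is 1):
  1010001100101011
| 0110011110100001
------------------
  1110011110101011

Answer: 1110011110101011 (59307)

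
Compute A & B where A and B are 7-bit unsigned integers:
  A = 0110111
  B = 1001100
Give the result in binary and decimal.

Apply & to each column (1 only where both bits are 1):
  0110111
& 1001100
---------
  0000100

Answer: 0000100 (4)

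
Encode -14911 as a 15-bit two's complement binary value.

1. Binary of +14911:  011101000111111
2. Invert bits:     100010111000000
3. Add 1:           100010111000001

Answer: 100010111000001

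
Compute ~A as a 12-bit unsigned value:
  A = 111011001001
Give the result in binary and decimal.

Flip each bit (0->1, 1->0):
  111011001001
  000100110110

Answer: 000100110110 (310)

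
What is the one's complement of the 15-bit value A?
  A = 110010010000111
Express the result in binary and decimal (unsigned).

Flip each bit (0->1, 1->0):
  110010010000111
  001101101111000

Answer: 001101101111000 (7032)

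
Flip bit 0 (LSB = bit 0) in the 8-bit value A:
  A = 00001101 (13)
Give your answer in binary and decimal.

Mask = 1 << 0 = 00000001
Bit 0 of A is 1; XOR with the mask flips it to 0.
  00001101
^ 00000001
----------
  00001100

Answer: 00001100 (12)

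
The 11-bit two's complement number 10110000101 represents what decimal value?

MSB is 1, so the value is negative. Find the magnitude:
1. Invert bits:  01001111010
2. Add 1:        01001111011  = 635
3. Apply sign:   -635

Answer: -635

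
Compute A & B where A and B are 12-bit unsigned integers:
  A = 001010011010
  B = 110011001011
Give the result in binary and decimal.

Apply & to each column (1 only where both bits are 1):
  001010011010
& 110011001011
--------------
  000010001010

Answer: 000010001010 (138)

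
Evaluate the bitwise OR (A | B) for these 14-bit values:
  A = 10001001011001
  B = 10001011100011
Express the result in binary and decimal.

Apply | to each column (1 where either bit is 1):
  10001001011001
| 10001011100011
----------------
  10001011111011

Answer: 10001011111011 (8955)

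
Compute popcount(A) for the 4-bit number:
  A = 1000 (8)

1000
1-bits at positions (from bit 0 = LSB): 3
Count = 1

Answer: 1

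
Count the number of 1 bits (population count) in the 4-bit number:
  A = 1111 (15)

1111
1-bits at positions (from bit 0 = LSB): 0, 1, 2, 3
Count = 4

Answer: 4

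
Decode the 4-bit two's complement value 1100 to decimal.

MSB is 1, so the value is negative. Find the magnitude:
1. Invert bits:  0011
2. Add 1:        0100  = 4
3. Apply sign:   -4

Answer: -4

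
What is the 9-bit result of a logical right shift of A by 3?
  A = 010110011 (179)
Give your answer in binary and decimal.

Logical shift right by 3: drop the bottom 3 bit(s), prepend 3 zero(s) on the left.
  010110011  ->  keep [010110], discard [011], prepend 000
= 000010110

Answer: 000010110 (22)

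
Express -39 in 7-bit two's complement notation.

1. Binary of +39:  0100111
2. Invert bits:     1011000
3. Add 1:           1011001

Answer: 1011001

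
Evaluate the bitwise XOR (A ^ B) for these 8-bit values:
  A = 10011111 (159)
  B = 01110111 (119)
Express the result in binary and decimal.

Apply ^ to each column (1 where bits differ):
  10011111
^ 01110111
----------
  11101000

Answer: 11101000 (232)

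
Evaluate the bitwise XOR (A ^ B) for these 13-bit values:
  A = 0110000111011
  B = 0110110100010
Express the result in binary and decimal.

Apply ^ to each column (1 where bits differ):
  0110000111011
^ 0110110100010
---------------
  0000110011001

Answer: 0000110011001 (409)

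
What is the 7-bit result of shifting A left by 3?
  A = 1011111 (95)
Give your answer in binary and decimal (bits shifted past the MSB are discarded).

Shift left by 3: drop the top 3 bit(s), append 3 zero(s) on the right.
  1011111  ->  discard [101], keep [1111], append 000
= 1111000

Answer: 1111000 (120)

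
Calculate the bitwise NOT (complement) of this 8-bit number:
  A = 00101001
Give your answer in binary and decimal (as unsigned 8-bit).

Flip each bit (0->1, 1->0):
  00101001
  11010110

Answer: 11010110 (214)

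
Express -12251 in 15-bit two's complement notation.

1. Binary of +12251:  010111111011011
2. Invert bits:     101000000100100
3. Add 1:           101000000100101

Answer: 101000000100101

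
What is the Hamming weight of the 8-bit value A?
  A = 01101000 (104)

01101000
1-bits at positions (from bit 0 = LSB): 3, 5, 6
Count = 3

Answer: 3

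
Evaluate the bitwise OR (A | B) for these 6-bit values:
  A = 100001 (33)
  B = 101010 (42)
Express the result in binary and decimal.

Apply | to each column (1 where either bit is 1):
  100001
| 101010
--------
  101011

Answer: 101011 (43)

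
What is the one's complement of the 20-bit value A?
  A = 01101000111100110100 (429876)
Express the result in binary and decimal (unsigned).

Flip each bit (0->1, 1->0):
  01101000111100110100
  10010111000011001011

Answer: 10010111000011001011 (618699)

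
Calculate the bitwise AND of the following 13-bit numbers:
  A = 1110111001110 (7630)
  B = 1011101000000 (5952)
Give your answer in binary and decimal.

Apply & to each column (1 only where both bits are 1):
  1110111001110
& 1011101000000
---------------
  1010101000000

Answer: 1010101000000 (5440)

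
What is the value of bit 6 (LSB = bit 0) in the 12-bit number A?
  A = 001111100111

Bit 6 is the 7th from the right.
  001111100111
       ^
That bit is 1.

Answer: 1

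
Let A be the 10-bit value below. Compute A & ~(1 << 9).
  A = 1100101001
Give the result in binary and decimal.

Mask = ~(1 << 9) = 0111111111
Bit 9 of A is 1, so AND-ing with the mask clears it to 0.
  1100101001
& 0111111111
------------
  0100101001

Answer: 0100101001 (297)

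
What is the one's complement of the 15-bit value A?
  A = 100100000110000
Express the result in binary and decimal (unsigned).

Flip each bit (0->1, 1->0):
  100100000110000
  011011111001111

Answer: 011011111001111 (14287)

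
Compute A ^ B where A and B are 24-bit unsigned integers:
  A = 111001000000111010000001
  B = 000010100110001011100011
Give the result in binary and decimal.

Apply ^ to each column (1 where bits differ):
  111001000000111010000001
^ 000010100110001011100011
--------------------------
  111011100110110001100010

Answer: 111011100110110001100010 (15625314)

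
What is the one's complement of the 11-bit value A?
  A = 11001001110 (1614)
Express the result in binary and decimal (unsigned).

Flip each bit (0->1, 1->0):
  11001001110
  00110110001

Answer: 00110110001 (433)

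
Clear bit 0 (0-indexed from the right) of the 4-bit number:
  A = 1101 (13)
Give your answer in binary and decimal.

Mask = ~(1 << 0) = 1110
Bit 0 of A is 1, so AND-ing with the mask clears it to 0.
  1101
& 1110
------
  1100

Answer: 1100 (12)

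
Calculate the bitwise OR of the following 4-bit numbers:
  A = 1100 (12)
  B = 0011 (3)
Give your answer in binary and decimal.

Apply | to each column (1 where either bit is 1):
  1100
| 0011
------
  1111

Answer: 1111 (15)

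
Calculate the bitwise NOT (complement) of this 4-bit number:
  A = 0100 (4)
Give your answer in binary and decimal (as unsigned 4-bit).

Flip each bit (0->1, 1->0):
  0100
  1011

Answer: 1011 (11)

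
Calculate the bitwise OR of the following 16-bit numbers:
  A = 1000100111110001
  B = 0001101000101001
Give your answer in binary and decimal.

Apply | to each column (1 where either bit is 1):
  1000100111110001
| 0001101000101001
------------------
  1001101111111001

Answer: 1001101111111001 (39929)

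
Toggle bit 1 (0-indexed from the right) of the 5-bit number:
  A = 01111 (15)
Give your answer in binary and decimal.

Mask = 1 << 1 = 00010
Bit 1 of A is 1; XOR with the mask flips it to 0.
  01111
^ 00010
-------
  01101

Answer: 01101 (13)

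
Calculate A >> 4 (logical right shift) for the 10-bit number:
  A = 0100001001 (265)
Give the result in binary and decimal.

Logical shift right by 4: drop the bottom 4 bit(s), prepend 4 zero(s) on the left.
  0100001001  ->  keep [010000], discard [1001], prepend 0000
= 0000010000

Answer: 0000010000 (16)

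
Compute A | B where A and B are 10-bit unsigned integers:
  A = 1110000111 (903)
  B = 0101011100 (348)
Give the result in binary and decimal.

Apply | to each column (1 where either bit is 1):
  1110000111
| 0101011100
------------
  1111011111

Answer: 1111011111 (991)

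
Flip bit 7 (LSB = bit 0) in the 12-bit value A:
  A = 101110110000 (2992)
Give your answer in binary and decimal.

Mask = 1 << 7 = 000010000000
Bit 7 of A is 1; XOR with the mask flips it to 0.
  101110110000
^ 000010000000
--------------
  101100110000

Answer: 101100110000 (2864)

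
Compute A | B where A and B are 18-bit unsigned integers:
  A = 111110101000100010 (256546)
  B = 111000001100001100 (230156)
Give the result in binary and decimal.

Apply | to each column (1 where either bit is 1):
  111110101000100010
| 111000001100001100
--------------------
  111110101100101110

Answer: 111110101100101110 (256814)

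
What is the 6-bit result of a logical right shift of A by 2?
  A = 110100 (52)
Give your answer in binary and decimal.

Logical shift right by 2: drop the bottom 2 bit(s), prepend 2 zero(s) on the left.
  110100  ->  keep [1101], discard [00], prepend 00
= 001101

Answer: 001101 (13)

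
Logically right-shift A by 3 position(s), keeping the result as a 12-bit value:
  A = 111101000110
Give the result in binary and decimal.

Logical shift right by 3: drop the bottom 3 bit(s), prepend 3 zero(s) on the left.
  111101000110  ->  keep [111101000], discard [110], prepend 000
= 000111101000

Answer: 000111101000 (488)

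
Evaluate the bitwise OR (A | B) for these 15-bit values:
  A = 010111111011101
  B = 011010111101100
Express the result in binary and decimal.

Apply | to each column (1 where either bit is 1):
  010111111011101
| 011010111101100
-----------------
  011111111111101

Answer: 011111111111101 (16381)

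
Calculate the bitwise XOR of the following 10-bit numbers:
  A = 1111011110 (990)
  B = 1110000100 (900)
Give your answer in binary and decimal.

Apply ^ to each column (1 where bits differ):
  1111011110
^ 1110000100
------------
  0001011010

Answer: 0001011010 (90)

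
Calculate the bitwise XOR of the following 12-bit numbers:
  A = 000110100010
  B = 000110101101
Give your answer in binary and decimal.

Apply ^ to each column (1 where bits differ):
  000110100010
^ 000110101101
--------------
  000000001111

Answer: 000000001111 (15)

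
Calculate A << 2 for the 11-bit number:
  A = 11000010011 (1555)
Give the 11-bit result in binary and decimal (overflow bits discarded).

Shift left by 2: drop the top 2 bit(s), append 2 zero(s) on the right.
  11000010011  ->  discard [11], keep [000010011], append 00
= 00001001100

Answer: 00001001100 (76)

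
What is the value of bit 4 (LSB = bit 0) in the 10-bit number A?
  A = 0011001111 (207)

Bit 4 is the 5th from the right.
  0011001111
       ^
That bit is 0.

Answer: 0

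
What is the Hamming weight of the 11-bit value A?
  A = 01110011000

01110011000
1-bits at positions (from bit 0 = LSB): 3, 4, 7, 8, 9
Count = 5

Answer: 5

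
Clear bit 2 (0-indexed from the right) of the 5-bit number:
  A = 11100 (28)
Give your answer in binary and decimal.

Mask = ~(1 << 2) = 11011
Bit 2 of A is 1, so AND-ing with the mask clears it to 0.
  11100
& 11011
-------
  11000

Answer: 11000 (24)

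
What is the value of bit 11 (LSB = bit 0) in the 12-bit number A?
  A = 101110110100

Bit 11 is the 12th from the right.
  101110110100
  ^
That bit is 1.

Answer: 1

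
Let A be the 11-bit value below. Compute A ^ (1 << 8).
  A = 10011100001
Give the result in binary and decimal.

Mask = 1 << 8 = 00100000000
Bit 8 of A is 0; XOR with the mask flips it to 1.
  10011100001
^ 00100000000
-------------
  10111100001

Answer: 10111100001 (1505)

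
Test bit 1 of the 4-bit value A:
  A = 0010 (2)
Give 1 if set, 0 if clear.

Bit 1 is the 2nd from the right.
  0010
    ^
That bit is 1.

Answer: 1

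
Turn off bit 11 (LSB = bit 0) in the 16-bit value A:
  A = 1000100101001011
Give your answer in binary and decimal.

Mask = ~(1 << 11) = 1111011111111111
Bit 11 of A is 1, so AND-ing with the mask clears it to 0.
  1000100101001011
& 1111011111111111
------------------
  1000000101001011

Answer: 1000000101001011 (33099)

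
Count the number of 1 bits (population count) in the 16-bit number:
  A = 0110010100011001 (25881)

0110010100011001
1-bits at positions (from bit 0 = LSB): 0, 3, 4, 8, 10, 13, 14
Count = 7

Answer: 7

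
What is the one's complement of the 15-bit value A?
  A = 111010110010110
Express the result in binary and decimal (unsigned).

Flip each bit (0->1, 1->0):
  111010110010110
  000101001101001

Answer: 000101001101001 (2665)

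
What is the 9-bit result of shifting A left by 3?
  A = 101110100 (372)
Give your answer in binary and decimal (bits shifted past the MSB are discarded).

Shift left by 3: drop the top 3 bit(s), append 3 zero(s) on the right.
  101110100  ->  discard [101], keep [110100], append 000
= 110100000

Answer: 110100000 (416)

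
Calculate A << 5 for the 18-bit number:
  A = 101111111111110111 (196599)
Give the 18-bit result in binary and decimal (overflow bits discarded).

Shift left by 5: drop the top 5 bit(s), append 5 zero(s) on the right.
  101111111111110111  ->  discard [10111], keep [1111111110111], append 00000
= 111111111011100000

Answer: 111111111011100000 (261856)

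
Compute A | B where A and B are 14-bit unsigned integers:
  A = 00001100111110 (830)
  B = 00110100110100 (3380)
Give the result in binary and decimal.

Apply | to each column (1 where either bit is 1):
  00001100111110
| 00110100110100
----------------
  00111100111110

Answer: 00111100111110 (3902)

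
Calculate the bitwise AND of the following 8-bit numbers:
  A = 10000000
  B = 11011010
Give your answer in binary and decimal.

Apply & to each column (1 only where both bits are 1):
  10000000
& 11011010
----------
  10000000

Answer: 10000000 (128)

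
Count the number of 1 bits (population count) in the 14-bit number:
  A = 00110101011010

00110101011010
1-bits at positions (from bit 0 = LSB): 1, 3, 4, 6, 8, 10, 11
Count = 7

Answer: 7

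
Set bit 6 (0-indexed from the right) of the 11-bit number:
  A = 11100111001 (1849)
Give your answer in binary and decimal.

Mask = 1 << 6 = 00001000000
Bit 6 of A is 0, so OR-ing with the mask flips it to 1.
  11100111001
| 00001000000
-------------
  11101111001

Answer: 11101111001 (1913)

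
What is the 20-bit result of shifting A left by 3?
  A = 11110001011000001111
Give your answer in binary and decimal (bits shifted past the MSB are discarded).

Shift left by 3: drop the top 3 bit(s), append 3 zero(s) on the right.
  11110001011000001111  ->  discard [111], keep [10001011000001111], append 000
= 10001011000001111000

Answer: 10001011000001111000 (569464)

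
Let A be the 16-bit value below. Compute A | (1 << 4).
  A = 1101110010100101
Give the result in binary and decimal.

Mask = 1 << 4 = 0000000000010000
Bit 4 of A is 0, so OR-ing with the mask flips it to 1.
  1101110010100101
| 0000000000010000
------------------
  1101110010110101

Answer: 1101110010110101 (56501)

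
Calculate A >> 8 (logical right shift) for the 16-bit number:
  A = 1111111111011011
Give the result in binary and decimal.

Logical shift right by 8: drop the bottom 8 bit(s), prepend 8 zero(s) on the left.
  1111111111011011  ->  keep [11111111], discard [11011011], prepend 00000000
= 0000000011111111

Answer: 0000000011111111 (255)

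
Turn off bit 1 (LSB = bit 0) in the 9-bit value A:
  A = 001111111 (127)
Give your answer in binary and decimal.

Mask = ~(1 << 1) = 111111101
Bit 1 of A is 1, so AND-ing with the mask clears it to 0.
  001111111
& 111111101
-----------
  001111101

Answer: 001111101 (125)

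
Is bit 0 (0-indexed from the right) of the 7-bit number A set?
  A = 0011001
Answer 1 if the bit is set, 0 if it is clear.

Bit 0 is the 1st from the right.
  0011001
        ^
That bit is 1.

Answer: 1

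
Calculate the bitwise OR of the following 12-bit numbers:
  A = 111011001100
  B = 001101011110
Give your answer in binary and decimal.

Apply | to each column (1 where either bit is 1):
  111011001100
| 001101011110
--------------
  111111011110

Answer: 111111011110 (4062)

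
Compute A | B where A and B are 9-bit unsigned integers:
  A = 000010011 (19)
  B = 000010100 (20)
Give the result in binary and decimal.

Apply | to each column (1 where either bit is 1):
  000010011
| 000010100
-----------
  000010111

Answer: 000010111 (23)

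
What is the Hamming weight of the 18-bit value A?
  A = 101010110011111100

101010110011111100
1-bits at positions (from bit 0 = LSB): 2, 3, 4, 5, 6, 7, 10, 11, 13, 15, 17
Count = 11

Answer: 11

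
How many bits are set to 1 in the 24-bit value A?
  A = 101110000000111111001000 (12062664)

101110000000111111001000
1-bits at positions (from bit 0 = LSB): 3, 6, 7, 8, 9, 10, 11, 19, 20, 21, 23
Count = 11

Answer: 11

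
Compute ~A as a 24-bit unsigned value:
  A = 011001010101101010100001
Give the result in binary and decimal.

Flip each bit (0->1, 1->0):
  011001010101101010100001
  100110101010010101011110

Answer: 100110101010010101011110 (10134878)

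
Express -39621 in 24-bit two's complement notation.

1. Binary of +39621:  000000001001101011000101
2. Invert bits:     111111110110010100111010
3. Add 1:           111111110110010100111011

Answer: 111111110110010100111011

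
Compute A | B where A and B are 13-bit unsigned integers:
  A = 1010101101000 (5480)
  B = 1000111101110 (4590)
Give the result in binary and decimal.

Apply | to each column (1 where either bit is 1):
  1010101101000
| 1000111101110
---------------
  1010111101110

Answer: 1010111101110 (5614)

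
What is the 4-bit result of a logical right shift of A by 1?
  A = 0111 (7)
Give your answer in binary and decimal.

Logical shift right by 1: drop the bottom 1 bit(s), prepend 1 zero(s) on the left.
  0111  ->  keep [011], discard [1], prepend 0
= 0011

Answer: 0011 (3)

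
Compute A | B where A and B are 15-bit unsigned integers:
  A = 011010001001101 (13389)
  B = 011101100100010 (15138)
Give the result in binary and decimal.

Apply | to each column (1 where either bit is 1):
  011010001001101
| 011101100100010
-----------------
  011111101101111

Answer: 011111101101111 (16239)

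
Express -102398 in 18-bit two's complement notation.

1. Binary of +102398:  011000111111111110
2. Invert bits:     100111000000000001
3. Add 1:           100111000000000010

Answer: 100111000000000010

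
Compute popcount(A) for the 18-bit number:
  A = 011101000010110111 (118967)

011101000010110111
1-bits at positions (from bit 0 = LSB): 0, 1, 2, 4, 5, 7, 12, 14, 15, 16
Count = 10

Answer: 10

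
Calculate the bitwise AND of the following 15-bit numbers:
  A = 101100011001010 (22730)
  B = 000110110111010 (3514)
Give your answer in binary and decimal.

Apply & to each column (1 only where both bits are 1):
  101100011001010
& 000110110111010
-----------------
  000100010001010

Answer: 000100010001010 (2186)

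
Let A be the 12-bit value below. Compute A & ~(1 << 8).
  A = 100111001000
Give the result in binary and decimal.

Mask = ~(1 << 8) = 111011111111
Bit 8 of A is 1, so AND-ing with the mask clears it to 0.
  100111001000
& 111011111111
--------------
  100011001000

Answer: 100011001000 (2248)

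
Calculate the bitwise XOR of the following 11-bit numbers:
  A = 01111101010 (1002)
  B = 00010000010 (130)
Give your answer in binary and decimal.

Apply ^ to each column (1 where bits differ):
  01111101010
^ 00010000010
-------------
  01101101000

Answer: 01101101000 (872)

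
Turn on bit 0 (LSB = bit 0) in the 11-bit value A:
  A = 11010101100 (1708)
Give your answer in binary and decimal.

Mask = 1 << 0 = 00000000001
Bit 0 of A is 0, so OR-ing with the mask flips it to 1.
  11010101100
| 00000000001
-------------
  11010101101

Answer: 11010101101 (1709)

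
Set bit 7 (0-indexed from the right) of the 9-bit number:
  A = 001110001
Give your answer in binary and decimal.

Mask = 1 << 7 = 010000000
Bit 7 of A is 0, so OR-ing with the mask flips it to 1.
  001110001
| 010000000
-----------
  011110001

Answer: 011110001 (241)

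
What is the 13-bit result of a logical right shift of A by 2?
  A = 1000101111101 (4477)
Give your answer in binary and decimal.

Logical shift right by 2: drop the bottom 2 bit(s), prepend 2 zero(s) on the left.
  1000101111101  ->  keep [10001011111], discard [01], prepend 00
= 0010001011111

Answer: 0010001011111 (1119)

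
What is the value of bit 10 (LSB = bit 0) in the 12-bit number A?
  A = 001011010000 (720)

Bit 10 is the 11th from the right.
  001011010000
   ^
That bit is 0.

Answer: 0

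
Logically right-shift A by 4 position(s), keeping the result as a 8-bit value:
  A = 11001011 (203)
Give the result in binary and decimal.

Logical shift right by 4: drop the bottom 4 bit(s), prepend 4 zero(s) on the left.
  11001011  ->  keep [1100], discard [1011], prepend 0000
= 00001100

Answer: 00001100 (12)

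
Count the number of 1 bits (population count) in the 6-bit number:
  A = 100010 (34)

100010
1-bits at positions (from bit 0 = LSB): 1, 5
Count = 2

Answer: 2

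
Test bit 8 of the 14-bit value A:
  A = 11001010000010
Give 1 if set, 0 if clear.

Bit 8 is the 9th from the right.
  11001010000010
       ^
That bit is 0.

Answer: 0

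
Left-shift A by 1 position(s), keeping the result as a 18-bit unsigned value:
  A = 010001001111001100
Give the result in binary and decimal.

Shift left by 1: drop the top 1 bit(s), append 1 zero(s) on the right.
  010001001111001100  ->  discard [0], keep [10001001111001100], append 0
= 100010011110011000

Answer: 100010011110011000 (141208)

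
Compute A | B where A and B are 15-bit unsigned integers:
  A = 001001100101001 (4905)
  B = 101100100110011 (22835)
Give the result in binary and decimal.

Apply | to each column (1 where either bit is 1):
  001001100101001
| 101100100110011
-----------------
  101101100111011

Answer: 101101100111011 (23355)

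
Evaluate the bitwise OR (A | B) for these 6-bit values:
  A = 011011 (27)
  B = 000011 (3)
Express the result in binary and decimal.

Apply | to each column (1 where either bit is 1):
  011011
| 000011
--------
  011011

Answer: 011011 (27)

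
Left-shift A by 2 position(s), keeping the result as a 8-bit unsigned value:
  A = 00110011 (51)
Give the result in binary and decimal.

Shift left by 2: drop the top 2 bit(s), append 2 zero(s) on the right.
  00110011  ->  discard [00], keep [110011], append 00
= 11001100

Answer: 11001100 (204)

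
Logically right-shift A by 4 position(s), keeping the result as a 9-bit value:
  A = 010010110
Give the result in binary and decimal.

Logical shift right by 4: drop the bottom 4 bit(s), prepend 4 zero(s) on the left.
  010010110  ->  keep [01001], discard [0110], prepend 0000
= 000001001

Answer: 000001001 (9)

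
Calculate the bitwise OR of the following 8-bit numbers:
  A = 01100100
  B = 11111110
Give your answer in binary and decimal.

Apply | to each column (1 where either bit is 1):
  01100100
| 11111110
----------
  11111110

Answer: 11111110 (254)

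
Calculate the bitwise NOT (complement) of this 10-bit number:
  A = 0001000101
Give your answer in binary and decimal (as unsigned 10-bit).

Flip each bit (0->1, 1->0):
  0001000101
  1110111010

Answer: 1110111010 (954)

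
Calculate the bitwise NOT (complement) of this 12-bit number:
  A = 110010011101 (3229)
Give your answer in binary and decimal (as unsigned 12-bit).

Flip each bit (0->1, 1->0):
  110010011101
  001101100010

Answer: 001101100010 (866)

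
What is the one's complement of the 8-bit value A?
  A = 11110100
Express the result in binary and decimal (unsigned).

Flip each bit (0->1, 1->0):
  11110100
  00001011

Answer: 00001011 (11)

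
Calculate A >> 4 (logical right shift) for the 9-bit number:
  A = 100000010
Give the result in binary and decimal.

Logical shift right by 4: drop the bottom 4 bit(s), prepend 4 zero(s) on the left.
  100000010  ->  keep [10000], discard [0010], prepend 0000
= 000010000

Answer: 000010000 (16)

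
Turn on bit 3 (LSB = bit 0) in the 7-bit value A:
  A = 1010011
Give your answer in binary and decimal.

Mask = 1 << 3 = 0001000
Bit 3 of A is 0, so OR-ing with the mask flips it to 1.
  1010011
| 0001000
---------
  1011011

Answer: 1011011 (91)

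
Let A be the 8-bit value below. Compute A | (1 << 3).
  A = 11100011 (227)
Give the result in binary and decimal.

Mask = 1 << 3 = 00001000
Bit 3 of A is 0, so OR-ing with the mask flips it to 1.
  11100011
| 00001000
----------
  11101011

Answer: 11101011 (235)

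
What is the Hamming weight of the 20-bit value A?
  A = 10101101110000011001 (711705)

10101101110000011001
1-bits at positions (from bit 0 = LSB): 0, 3, 4, 10, 11, 12, 14, 15, 17, 19
Count = 10

Answer: 10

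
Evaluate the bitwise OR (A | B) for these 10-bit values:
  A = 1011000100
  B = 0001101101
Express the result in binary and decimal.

Apply | to each column (1 where either bit is 1):
  1011000100
| 0001101101
------------
  1011101101

Answer: 1011101101 (749)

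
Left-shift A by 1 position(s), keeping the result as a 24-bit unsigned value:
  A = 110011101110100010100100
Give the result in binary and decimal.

Shift left by 1: drop the top 1 bit(s), append 1 zero(s) on the right.
  110011101110100010100100  ->  discard [1], keep [10011101110100010100100], append 0
= 100111011101000101001000

Answer: 100111011101000101001000 (10342728)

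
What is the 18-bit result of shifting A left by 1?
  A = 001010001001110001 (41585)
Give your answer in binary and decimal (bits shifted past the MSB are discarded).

Shift left by 1: drop the top 1 bit(s), append 1 zero(s) on the right.
  001010001001110001  ->  discard [0], keep [01010001001110001], append 0
= 010100010011100010

Answer: 010100010011100010 (83170)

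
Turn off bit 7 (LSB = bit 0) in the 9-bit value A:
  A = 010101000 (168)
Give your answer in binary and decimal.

Mask = ~(1 << 7) = 101111111
Bit 7 of A is 1, so AND-ing with the mask clears it to 0.
  010101000
& 101111111
-----------
  000101000

Answer: 000101000 (40)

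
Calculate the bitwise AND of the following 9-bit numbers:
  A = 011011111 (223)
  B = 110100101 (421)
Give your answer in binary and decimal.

Apply & to each column (1 only where both bits are 1):
  011011111
& 110100101
-----------
  010000101

Answer: 010000101 (133)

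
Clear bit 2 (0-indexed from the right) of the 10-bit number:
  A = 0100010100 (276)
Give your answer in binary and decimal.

Mask = ~(1 << 2) = 1111111011
Bit 2 of A is 1, so AND-ing with the mask clears it to 0.
  0100010100
& 1111111011
------------
  0100010000

Answer: 0100010000 (272)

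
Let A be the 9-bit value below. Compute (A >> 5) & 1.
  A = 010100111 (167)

Bit 5 is the 6th from the right.
  010100111
     ^
That bit is 1.

Answer: 1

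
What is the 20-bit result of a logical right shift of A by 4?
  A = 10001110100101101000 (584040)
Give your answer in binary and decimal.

Logical shift right by 4: drop the bottom 4 bit(s), prepend 4 zero(s) on the left.
  10001110100101101000  ->  keep [1000111010010110], discard [1000], prepend 0000
= 00001000111010010110

Answer: 00001000111010010110 (36502)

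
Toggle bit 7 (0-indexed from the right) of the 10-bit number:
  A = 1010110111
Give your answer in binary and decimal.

Mask = 1 << 7 = 0010000000
Bit 7 of A is 1; XOR with the mask flips it to 0.
  1010110111
^ 0010000000
------------
  1000110111

Answer: 1000110111 (567)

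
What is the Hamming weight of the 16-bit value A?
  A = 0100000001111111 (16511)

0100000001111111
1-bits at positions (from bit 0 = LSB): 0, 1, 2, 3, 4, 5, 6, 14
Count = 8

Answer: 8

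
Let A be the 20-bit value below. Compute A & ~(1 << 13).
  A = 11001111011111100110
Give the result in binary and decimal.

Mask = ~(1 << 13) = 11111101111111111111
Bit 13 of A is 1, so AND-ing with the mask clears it to 0.
  11001111011111100110
& 11111101111111111111
----------------------
  11001101011111100110

Answer: 11001101011111100110 (841702)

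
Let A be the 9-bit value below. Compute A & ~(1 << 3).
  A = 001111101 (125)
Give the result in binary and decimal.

Mask = ~(1 << 3) = 111110111
Bit 3 of A is 1, so AND-ing with the mask clears it to 0.
  001111101
& 111110111
-----------
  001110101

Answer: 001110101 (117)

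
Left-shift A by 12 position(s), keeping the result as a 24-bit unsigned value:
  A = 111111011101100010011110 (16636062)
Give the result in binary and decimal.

Shift left by 12: drop the top 12 bit(s), append 12 zero(s) on the right.
  111111011101100010011110  ->  discard [111111011101], keep [100010011110], append 000000000000
= 100010011110000000000000

Answer: 100010011110000000000000 (9035776)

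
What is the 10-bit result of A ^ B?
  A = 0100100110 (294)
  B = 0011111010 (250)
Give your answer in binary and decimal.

Apply ^ to each column (1 where bits differ):
  0100100110
^ 0011111010
------------
  0111011100

Answer: 0111011100 (476)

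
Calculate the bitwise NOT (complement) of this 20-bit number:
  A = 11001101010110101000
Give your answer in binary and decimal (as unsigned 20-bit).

Flip each bit (0->1, 1->0):
  11001101010110101000
  00110010101001010111

Answer: 00110010101001010111 (207447)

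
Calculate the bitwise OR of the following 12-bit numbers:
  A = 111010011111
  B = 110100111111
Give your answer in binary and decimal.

Apply | to each column (1 where either bit is 1):
  111010011111
| 110100111111
--------------
  111110111111

Answer: 111110111111 (4031)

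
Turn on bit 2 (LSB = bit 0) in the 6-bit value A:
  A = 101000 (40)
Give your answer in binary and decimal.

Mask = 1 << 2 = 000100
Bit 2 of A is 0, so OR-ing with the mask flips it to 1.
  101000
| 000100
--------
  101100

Answer: 101100 (44)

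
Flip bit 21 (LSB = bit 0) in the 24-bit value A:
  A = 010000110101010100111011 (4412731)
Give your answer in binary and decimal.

Mask = 1 << 21 = 001000000000000000000000
Bit 21 of A is 0; XOR with the mask flips it to 1.
  010000110101010100111011
^ 001000000000000000000000
--------------------------
  011000110101010100111011

Answer: 011000110101010100111011 (6509883)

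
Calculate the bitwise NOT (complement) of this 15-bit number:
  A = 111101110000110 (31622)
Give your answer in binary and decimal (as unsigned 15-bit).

Flip each bit (0->1, 1->0):
  111101110000110
  000010001111001

Answer: 000010001111001 (1145)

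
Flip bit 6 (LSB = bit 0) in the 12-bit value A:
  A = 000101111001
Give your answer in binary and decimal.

Mask = 1 << 6 = 000001000000
Bit 6 of A is 1; XOR with the mask flips it to 0.
  000101111001
^ 000001000000
--------------
  000100111001

Answer: 000100111001 (313)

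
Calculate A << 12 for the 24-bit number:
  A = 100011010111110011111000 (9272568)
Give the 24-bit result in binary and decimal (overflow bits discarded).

Shift left by 12: drop the top 12 bit(s), append 12 zero(s) on the right.
  100011010111110011111000  ->  discard [100011010111], keep [110011111000], append 000000000000
= 110011111000000000000000

Answer: 110011111000000000000000 (13598720)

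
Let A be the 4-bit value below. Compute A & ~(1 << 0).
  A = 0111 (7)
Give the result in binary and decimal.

Mask = ~(1 << 0) = 1110
Bit 0 of A is 1, so AND-ing with the mask clears it to 0.
  0111
& 1110
------
  0110

Answer: 0110 (6)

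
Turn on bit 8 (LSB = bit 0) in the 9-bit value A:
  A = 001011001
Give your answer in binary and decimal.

Mask = 1 << 8 = 100000000
Bit 8 of A is 0, so OR-ing with the mask flips it to 1.
  001011001
| 100000000
-----------
  101011001

Answer: 101011001 (345)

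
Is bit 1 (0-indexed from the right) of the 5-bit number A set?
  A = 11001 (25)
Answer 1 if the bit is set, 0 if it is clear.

Bit 1 is the 2nd from the right.
  11001
     ^
That bit is 0.

Answer: 0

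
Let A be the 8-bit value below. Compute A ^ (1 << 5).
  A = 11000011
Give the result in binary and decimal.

Mask = 1 << 5 = 00100000
Bit 5 of A is 0; XOR with the mask flips it to 1.
  11000011
^ 00100000
----------
  11100011

Answer: 11100011 (227)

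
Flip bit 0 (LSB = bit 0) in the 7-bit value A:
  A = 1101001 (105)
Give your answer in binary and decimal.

Mask = 1 << 0 = 0000001
Bit 0 of A is 1; XOR with the mask flips it to 0.
  1101001
^ 0000001
---------
  1101000

Answer: 1101000 (104)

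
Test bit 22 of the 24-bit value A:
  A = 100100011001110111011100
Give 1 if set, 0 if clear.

Bit 22 is the 23rd from the right.
  100100011001110111011100
   ^
That bit is 0.

Answer: 0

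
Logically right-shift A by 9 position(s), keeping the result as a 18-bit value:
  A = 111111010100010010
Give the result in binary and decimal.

Logical shift right by 9: drop the bottom 9 bit(s), prepend 9 zero(s) on the left.
  111111010100010010  ->  keep [111111010], discard [100010010], prepend 000000000
= 000000000111111010

Answer: 000000000111111010 (506)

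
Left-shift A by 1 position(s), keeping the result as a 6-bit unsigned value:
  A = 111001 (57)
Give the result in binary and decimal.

Shift left by 1: drop the top 1 bit(s), append 1 zero(s) on the right.
  111001  ->  discard [1], keep [11001], append 0
= 110010

Answer: 110010 (50)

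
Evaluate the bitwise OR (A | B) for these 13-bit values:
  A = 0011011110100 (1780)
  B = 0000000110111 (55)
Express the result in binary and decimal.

Apply | to each column (1 where either bit is 1):
  0011011110100
| 0000000110111
---------------
  0011011110111

Answer: 0011011110111 (1783)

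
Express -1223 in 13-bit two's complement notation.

1. Binary of +1223:  0010011000111
2. Invert bits:     1101100111000
3. Add 1:           1101100111001

Answer: 1101100111001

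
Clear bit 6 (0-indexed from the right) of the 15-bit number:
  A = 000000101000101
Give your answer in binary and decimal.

Mask = ~(1 << 6) = 111111110111111
Bit 6 of A is 1, so AND-ing with the mask clears it to 0.
  000000101000101
& 111111110111111
-----------------
  000000100000101

Answer: 000000100000101 (261)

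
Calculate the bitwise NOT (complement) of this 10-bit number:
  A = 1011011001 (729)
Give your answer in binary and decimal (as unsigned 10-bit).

Flip each bit (0->1, 1->0):
  1011011001
  0100100110

Answer: 0100100110 (294)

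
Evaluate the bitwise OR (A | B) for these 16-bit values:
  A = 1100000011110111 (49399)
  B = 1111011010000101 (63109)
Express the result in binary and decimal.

Apply | to each column (1 where either bit is 1):
  1100000011110111
| 1111011010000101
------------------
  1111011011110111

Answer: 1111011011110111 (63223)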